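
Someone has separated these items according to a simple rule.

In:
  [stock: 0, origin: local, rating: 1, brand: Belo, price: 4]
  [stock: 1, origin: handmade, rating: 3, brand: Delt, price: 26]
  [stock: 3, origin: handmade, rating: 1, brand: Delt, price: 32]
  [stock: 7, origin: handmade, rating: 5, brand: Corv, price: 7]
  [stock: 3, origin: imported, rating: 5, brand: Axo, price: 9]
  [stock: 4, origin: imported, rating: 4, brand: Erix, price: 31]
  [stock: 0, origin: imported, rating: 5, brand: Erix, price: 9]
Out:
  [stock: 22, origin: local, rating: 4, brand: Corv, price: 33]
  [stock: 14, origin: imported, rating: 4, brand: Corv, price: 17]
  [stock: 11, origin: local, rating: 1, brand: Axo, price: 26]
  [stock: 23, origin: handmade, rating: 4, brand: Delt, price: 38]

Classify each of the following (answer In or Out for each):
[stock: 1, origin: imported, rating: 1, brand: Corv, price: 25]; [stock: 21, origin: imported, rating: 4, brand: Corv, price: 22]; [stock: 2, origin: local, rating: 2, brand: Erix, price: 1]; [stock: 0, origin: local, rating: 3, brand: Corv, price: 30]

In, Out, In, In

A rule that fits every label: stock ≤ 7 — true of each 'In' example, false of each 'Out' one.
[stock: 1, origin: imported, rating: 1, brand: Corv, price: 25]: stock = 1 — meets the rule, so In. [stock: 21, origin: imported, rating: 4, brand: Corv, price: 22]: stock = 21 — does not satisfy this, so Out. [stock: 2, origin: local, rating: 2, brand: Erix, price: 1]: stock = 2 — meets the rule, so In. [stock: 0, origin: local, rating: 3, brand: Corv, price: 30]: stock = 0 — meets the rule, so In.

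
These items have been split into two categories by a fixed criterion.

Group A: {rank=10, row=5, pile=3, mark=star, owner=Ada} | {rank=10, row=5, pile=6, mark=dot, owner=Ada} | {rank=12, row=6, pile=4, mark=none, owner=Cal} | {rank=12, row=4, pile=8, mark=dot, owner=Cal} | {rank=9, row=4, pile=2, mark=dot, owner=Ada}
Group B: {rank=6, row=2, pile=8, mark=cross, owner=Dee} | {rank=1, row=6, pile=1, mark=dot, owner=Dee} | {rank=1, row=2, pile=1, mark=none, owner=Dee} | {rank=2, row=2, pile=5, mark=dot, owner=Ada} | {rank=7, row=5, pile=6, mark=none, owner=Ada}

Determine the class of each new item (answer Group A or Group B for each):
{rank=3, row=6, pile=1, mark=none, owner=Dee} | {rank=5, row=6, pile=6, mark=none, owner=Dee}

Group B, Group B

A rule that fits every label: rank ≥ 9 — true of each 'Group A' example, false of each 'Group B' one.
{rank=3, row=6, pile=1, mark=none, owner=Dee} — rank = 3, hence Group B.
{rank=5, row=6, pile=6, mark=none, owner=Dee} — rank = 5, hence Group B.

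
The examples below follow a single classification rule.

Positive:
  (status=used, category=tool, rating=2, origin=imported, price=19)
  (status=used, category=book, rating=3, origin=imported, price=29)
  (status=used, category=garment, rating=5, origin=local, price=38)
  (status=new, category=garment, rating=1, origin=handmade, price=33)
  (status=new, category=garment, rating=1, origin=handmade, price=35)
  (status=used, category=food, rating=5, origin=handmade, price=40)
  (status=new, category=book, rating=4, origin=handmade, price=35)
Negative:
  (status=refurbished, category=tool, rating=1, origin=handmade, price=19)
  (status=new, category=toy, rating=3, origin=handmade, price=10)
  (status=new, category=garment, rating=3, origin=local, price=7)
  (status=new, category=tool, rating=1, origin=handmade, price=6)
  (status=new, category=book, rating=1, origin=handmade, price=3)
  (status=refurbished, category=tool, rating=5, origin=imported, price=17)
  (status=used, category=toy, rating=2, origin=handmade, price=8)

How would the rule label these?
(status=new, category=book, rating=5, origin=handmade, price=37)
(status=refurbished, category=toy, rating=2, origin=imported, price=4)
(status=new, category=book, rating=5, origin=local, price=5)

Positive, Negative, Negative

The pattern is that an item is 'Positive' exactly when: status is not refurbished AND price ≥ 17.
(status=new, category=book, rating=5, origin=handmade, price=37) — status is new, price = 37, hence Positive.
(status=refurbished, category=toy, rating=2, origin=imported, price=4) — status is refurbished, price = 4, hence Negative.
(status=new, category=book, rating=5, origin=local, price=5) — status is new, price = 5, hence Negative.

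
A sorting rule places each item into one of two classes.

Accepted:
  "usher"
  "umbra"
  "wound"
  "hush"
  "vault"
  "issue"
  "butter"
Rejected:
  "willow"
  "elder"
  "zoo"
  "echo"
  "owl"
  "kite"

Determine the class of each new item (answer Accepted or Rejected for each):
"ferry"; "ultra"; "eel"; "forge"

Rejected, Accepted, Rejected, Rejected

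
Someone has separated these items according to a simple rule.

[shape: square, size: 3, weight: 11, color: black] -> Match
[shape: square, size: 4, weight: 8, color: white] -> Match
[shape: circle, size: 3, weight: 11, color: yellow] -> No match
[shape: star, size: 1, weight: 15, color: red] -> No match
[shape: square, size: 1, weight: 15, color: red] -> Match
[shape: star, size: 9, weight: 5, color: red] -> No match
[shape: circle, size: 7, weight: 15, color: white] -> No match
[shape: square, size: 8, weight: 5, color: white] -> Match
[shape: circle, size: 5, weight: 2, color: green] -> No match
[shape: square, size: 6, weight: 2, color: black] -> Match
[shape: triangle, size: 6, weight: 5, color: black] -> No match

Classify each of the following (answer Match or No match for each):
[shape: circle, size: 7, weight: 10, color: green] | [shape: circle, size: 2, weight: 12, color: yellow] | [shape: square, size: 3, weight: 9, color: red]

All 'Match' examples share one property — shape is square — and every 'No match' example lacks it.
[shape: circle, size: 7, weight: 10, color: green] → shape is circle → No match. [shape: circle, size: 2, weight: 12, color: yellow] → shape is circle → No match. [shape: square, size: 3, weight: 9, color: red] → shape is square → Match.

No match, No match, Match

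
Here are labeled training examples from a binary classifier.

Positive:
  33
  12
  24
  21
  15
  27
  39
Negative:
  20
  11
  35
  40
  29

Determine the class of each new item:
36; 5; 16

Positive, Negative, Negative

A rule that fits every label: multiple of 3 — true of each 'Positive' example, false of each 'Negative' one.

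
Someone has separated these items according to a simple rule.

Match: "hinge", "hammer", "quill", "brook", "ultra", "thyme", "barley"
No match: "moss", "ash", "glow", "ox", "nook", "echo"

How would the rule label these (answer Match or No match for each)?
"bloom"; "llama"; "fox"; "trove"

One predicate separates the groups cleanly: length ≥ 5.
"bloom": length 5 — has this property, so Match. "llama": length 5 — has this property, so Match. "fox": length 3 — fails the rule, so No match. "trove": length 5 — has this property, so Match.

Match, Match, No match, Match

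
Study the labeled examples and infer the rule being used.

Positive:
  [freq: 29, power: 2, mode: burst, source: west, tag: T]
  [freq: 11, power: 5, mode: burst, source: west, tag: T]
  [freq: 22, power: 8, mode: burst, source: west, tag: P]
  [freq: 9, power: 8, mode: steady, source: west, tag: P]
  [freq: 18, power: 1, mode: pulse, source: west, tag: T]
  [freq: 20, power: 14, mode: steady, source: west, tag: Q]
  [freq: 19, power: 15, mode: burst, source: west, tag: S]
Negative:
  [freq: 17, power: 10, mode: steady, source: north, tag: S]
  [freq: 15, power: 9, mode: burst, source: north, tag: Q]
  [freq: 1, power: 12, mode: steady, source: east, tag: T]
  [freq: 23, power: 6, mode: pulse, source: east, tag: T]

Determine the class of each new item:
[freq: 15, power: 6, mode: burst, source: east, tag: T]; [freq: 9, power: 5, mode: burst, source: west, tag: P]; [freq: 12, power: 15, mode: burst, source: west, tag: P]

The pattern is that an item is 'Positive' exactly when: source is west.
[freq: 15, power: 6, mode: burst, source: east, tag: T] — source is east, hence Negative. [freq: 9, power: 5, mode: burst, source: west, tag: P] — source is west, hence Positive. [freq: 12, power: 15, mode: burst, source: west, tag: P] — source is west, hence Positive.

Negative, Positive, Positive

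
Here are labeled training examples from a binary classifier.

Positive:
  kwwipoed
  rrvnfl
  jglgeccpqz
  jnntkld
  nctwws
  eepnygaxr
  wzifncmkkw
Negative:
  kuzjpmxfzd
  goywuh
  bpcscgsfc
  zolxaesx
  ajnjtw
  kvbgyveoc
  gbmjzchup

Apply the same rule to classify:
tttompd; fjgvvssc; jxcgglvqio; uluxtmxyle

Every 'Positive' example satisfies: has a double letter. None of the 'Negative' examples do.
tttompd: 'tt' doubled — qualifies, so Positive.
fjgvvssc: 'vv' doubled — qualifies, so Positive.
jxcgglvqio: 'gg' doubled — qualifies, so Positive.
uluxtmxyle: no doubled letter — doesn't match, so Negative.

Positive, Positive, Positive, Negative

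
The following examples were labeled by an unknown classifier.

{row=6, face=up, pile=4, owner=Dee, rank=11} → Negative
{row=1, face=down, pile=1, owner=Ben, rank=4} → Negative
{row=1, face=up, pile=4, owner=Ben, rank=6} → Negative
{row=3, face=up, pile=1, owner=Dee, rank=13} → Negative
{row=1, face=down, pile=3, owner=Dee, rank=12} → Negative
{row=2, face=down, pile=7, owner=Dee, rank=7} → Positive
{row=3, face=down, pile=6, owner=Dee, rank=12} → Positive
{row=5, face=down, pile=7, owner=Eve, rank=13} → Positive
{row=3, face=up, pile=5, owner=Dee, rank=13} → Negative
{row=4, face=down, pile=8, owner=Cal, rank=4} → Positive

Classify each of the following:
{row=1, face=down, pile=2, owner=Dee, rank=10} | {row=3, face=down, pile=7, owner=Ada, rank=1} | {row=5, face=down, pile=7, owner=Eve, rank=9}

Negative, Positive, Positive

All 'Positive' examples share one property — pile ≥ 6 — and every 'Negative' example lacks it.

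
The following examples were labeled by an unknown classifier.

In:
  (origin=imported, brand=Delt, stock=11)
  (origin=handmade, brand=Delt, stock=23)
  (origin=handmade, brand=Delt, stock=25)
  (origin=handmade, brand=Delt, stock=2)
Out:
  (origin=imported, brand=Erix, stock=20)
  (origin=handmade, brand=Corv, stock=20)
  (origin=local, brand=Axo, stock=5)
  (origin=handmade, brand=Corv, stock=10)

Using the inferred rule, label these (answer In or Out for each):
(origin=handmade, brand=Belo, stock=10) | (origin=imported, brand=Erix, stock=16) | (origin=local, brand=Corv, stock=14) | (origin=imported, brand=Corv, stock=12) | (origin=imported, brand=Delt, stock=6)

Out, Out, Out, Out, In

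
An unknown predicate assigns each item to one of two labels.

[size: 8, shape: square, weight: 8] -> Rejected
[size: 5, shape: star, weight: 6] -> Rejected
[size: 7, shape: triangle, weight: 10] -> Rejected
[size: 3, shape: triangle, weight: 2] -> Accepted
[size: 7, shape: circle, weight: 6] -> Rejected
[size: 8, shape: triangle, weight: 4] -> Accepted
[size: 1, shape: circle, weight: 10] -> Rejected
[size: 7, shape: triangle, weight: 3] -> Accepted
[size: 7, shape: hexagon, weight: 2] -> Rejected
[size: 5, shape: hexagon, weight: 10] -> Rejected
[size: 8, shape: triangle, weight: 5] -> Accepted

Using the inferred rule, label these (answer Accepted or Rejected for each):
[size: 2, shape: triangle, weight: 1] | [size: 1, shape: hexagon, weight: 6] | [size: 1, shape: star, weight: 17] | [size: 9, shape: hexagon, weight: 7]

Accepted, Rejected, Rejected, Rejected

The pattern is that an item is 'Accepted' exactly when: shape is triangle AND weight ≤ 5.
Accepted: [size: 2, shape: triangle, weight: 1], since shape is triangle, weight = 1.
Rejected: [size: 1, shape: hexagon, weight: 6], since shape is hexagon, weight = 6.
Rejected: [size: 1, shape: star, weight: 17], since shape is star, weight = 17.
Rejected: [size: 9, shape: hexagon, weight: 7], since shape is hexagon, weight = 7.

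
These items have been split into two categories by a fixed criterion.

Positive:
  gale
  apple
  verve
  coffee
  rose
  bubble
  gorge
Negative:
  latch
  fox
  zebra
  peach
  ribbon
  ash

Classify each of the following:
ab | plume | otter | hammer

Negative, Positive, Negative, Negative

One predicate separates the groups cleanly: ends with 'e'.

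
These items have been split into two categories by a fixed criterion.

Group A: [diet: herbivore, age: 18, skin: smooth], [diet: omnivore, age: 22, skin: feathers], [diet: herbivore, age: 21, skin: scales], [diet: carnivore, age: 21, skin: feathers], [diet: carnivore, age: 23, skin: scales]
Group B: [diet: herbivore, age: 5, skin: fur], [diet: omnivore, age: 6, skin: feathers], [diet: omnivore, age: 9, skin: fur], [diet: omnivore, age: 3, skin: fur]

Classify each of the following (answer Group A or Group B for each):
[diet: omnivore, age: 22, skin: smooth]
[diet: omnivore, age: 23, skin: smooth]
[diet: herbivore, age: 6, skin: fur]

The classifier is using: age ≥ 18.
[diet: omnivore, age: 22, skin: smooth]: Group A (age = 22).
[diet: omnivore, age: 23, skin: smooth]: Group A (age = 23).
[diet: herbivore, age: 6, skin: fur]: Group B (age = 6).

Group A, Group A, Group B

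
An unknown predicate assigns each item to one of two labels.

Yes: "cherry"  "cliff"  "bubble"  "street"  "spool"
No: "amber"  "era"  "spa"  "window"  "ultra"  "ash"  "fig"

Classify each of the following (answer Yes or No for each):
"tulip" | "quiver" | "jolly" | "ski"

No, No, Yes, No

One predicate separates the groups cleanly: has a double letter.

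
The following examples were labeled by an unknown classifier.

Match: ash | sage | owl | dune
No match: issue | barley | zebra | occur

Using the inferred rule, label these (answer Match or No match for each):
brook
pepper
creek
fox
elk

No match, No match, No match, Match, Match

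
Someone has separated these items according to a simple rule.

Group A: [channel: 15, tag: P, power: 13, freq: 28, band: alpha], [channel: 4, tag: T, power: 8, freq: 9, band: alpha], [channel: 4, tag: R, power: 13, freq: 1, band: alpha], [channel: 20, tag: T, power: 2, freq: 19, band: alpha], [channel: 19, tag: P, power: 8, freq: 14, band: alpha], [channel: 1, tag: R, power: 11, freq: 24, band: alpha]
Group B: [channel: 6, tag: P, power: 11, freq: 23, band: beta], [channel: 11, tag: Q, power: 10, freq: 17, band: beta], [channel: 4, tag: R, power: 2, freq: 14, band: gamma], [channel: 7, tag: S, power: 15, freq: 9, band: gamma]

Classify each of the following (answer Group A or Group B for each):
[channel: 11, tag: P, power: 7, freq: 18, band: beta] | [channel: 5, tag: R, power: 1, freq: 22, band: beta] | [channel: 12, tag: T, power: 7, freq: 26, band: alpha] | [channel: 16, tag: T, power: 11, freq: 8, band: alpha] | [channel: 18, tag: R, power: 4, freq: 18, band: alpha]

The pattern is that an item is 'Group A' exactly when: band is alpha.
[channel: 11, tag: P, power: 7, freq: 18, band: beta]: Group B (band is beta).
[channel: 5, tag: R, power: 1, freq: 22, band: beta]: Group B (band is beta).
[channel: 12, tag: T, power: 7, freq: 26, band: alpha]: Group A (band is alpha).
[channel: 16, tag: T, power: 11, freq: 8, band: alpha]: Group A (band is alpha).
[channel: 18, tag: R, power: 4, freq: 18, band: alpha]: Group A (band is alpha).

Group B, Group B, Group A, Group A, Group A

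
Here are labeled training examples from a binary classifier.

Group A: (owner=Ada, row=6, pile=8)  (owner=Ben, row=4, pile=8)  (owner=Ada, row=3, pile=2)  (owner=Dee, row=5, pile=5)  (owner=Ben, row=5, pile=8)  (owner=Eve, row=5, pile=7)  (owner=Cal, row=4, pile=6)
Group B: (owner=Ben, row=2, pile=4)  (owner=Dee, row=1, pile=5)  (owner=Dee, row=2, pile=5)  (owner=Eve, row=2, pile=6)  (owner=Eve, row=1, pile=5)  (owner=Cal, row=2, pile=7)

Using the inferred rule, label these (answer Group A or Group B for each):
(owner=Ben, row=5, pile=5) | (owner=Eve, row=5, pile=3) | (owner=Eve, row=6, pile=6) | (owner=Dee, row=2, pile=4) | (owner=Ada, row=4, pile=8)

One predicate separates the groups cleanly: row ≥ 3.
Group A: (owner=Ben, row=5, pile=5), since row = 5.
Group A: (owner=Eve, row=5, pile=3), since row = 5.
Group A: (owner=Eve, row=6, pile=6), since row = 6.
Group B: (owner=Dee, row=2, pile=4), since row = 2.
Group A: (owner=Ada, row=4, pile=8), since row = 4.

Group A, Group A, Group A, Group B, Group A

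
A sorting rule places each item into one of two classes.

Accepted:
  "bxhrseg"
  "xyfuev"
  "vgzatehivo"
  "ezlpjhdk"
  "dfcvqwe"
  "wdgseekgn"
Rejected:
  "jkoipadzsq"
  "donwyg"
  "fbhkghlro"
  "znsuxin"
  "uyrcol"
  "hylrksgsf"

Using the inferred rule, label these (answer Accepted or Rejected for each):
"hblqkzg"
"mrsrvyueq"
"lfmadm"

A rule that fits every label: contains 'e' — true of each 'Accepted' example, false of each 'Rejected' one.

Rejected, Accepted, Rejected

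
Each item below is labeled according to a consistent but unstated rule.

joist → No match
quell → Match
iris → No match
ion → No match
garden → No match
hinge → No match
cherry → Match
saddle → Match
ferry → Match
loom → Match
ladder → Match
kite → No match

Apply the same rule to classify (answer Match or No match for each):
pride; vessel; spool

Checking candidate rules against both groups, what survives is: has a double letter.

No match, Match, Match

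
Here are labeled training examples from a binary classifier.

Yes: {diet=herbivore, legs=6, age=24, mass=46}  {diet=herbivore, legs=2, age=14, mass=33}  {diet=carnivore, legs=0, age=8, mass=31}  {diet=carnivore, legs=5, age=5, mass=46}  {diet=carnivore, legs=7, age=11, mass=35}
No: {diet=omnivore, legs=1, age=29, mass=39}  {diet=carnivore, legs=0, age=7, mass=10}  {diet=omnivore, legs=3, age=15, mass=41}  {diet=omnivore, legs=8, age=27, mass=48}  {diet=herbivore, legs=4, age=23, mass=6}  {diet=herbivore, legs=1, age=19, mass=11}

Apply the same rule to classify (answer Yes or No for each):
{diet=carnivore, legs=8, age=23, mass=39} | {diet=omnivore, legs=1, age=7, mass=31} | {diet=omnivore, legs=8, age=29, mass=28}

Yes, No, No

The pattern is that an item is 'Yes' exactly when: diet is not omnivore AND mass ≥ 31.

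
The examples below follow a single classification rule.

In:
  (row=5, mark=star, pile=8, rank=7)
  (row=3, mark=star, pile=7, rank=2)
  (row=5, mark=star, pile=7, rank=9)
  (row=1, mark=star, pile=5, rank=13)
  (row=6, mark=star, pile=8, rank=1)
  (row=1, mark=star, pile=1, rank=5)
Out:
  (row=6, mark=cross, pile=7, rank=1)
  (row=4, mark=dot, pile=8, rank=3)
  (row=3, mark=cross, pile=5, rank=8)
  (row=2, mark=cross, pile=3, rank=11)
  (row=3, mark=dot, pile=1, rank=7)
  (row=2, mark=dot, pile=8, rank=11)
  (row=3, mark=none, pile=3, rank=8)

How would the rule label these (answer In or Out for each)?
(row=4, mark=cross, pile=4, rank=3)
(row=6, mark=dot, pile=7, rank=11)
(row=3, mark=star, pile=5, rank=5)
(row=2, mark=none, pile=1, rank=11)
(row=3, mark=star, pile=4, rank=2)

The simplest hypothesis consistent with all the labels is: mark is star.
(row=4, mark=cross, pile=4, rank=3): Out (mark is cross). (row=6, mark=dot, pile=7, rank=11): Out (mark is dot). (row=3, mark=star, pile=5, rank=5): In (mark is star). (row=2, mark=none, pile=1, rank=11): Out (mark is none). (row=3, mark=star, pile=4, rank=2): In (mark is star).

Out, Out, In, Out, In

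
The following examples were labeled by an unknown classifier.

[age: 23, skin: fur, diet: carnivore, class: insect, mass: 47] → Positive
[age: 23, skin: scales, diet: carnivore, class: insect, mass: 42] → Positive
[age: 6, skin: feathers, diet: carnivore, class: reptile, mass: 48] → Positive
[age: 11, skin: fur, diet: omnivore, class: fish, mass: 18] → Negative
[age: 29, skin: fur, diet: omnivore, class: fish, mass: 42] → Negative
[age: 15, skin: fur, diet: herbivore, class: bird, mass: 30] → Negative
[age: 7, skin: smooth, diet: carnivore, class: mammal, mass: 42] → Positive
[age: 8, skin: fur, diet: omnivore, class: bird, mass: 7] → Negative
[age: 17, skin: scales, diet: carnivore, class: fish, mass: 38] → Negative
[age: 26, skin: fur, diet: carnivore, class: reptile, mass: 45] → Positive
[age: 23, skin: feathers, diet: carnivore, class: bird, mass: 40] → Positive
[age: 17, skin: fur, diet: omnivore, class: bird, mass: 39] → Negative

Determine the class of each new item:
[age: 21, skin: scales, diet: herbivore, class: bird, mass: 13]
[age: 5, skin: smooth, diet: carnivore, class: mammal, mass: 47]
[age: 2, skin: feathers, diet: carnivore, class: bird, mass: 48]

Negative, Positive, Positive

The classifier is using: diet is carnivore AND mass ≥ 39.
Negative: [age: 21, skin: scales, diet: herbivore, class: bird, mass: 13], since diet is herbivore, mass = 13. Positive: [age: 5, skin: smooth, diet: carnivore, class: mammal, mass: 47], since diet is carnivore, mass = 47. Positive: [age: 2, skin: feathers, diet: carnivore, class: bird, mass: 48], since diet is carnivore, mass = 48.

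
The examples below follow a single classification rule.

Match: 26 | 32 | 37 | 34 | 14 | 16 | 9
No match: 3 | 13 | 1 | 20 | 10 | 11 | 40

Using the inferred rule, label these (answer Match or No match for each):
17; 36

The distinguishing property — digit sum ≥ 5 — holds for all the 'Match' cases and none of the 'No match' cases.
17: Match (digit sum 1+7 = 8). 36: Match (digit sum 3+6 = 9).

Match, Match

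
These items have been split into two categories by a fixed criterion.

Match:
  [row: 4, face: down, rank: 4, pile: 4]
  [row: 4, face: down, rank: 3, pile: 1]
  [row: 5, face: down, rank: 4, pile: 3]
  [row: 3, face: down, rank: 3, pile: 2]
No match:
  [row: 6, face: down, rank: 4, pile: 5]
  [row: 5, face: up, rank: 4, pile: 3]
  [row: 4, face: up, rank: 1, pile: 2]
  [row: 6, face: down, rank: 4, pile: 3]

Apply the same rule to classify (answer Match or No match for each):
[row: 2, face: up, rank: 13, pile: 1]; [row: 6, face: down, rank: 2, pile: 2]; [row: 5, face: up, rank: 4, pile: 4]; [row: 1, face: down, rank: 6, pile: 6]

The rule appears to be: face is down AND row ≤ 5.
[row: 2, face: up, rank: 13, pile: 1] — face is up, row = 2, hence No match.
[row: 6, face: down, rank: 2, pile: 2] — face is down, row = 6, hence No match.
[row: 5, face: up, rank: 4, pile: 4] — face is up, row = 5, hence No match.
[row: 1, face: down, rank: 6, pile: 6] — face is down, row = 1, hence Match.

No match, No match, No match, Match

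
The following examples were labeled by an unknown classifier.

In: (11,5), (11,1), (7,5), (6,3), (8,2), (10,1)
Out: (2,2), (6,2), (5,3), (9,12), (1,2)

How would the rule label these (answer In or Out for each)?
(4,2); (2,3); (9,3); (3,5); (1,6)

Out, Out, In, Out, Out

One predicate separates the groups cleanly: first > second AND sum ≥ 9.
(4,2): Out (4 > 2, 4+2 = 6). (2,3): Out (2 < 3, 2+3 = 5). (9,3): In (9 > 3, 9+3 = 12). (3,5): Out (3 < 5, 3+5 = 8). (1,6): Out (1 < 6, 1+6 = 7).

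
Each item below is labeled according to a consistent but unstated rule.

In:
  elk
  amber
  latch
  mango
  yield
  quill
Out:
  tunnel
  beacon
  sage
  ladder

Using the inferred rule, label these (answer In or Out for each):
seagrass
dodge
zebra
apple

Out, In, In, In

One predicate separates the groups cleanly: odd length.
seagrass: length 8, lacks this property → Out. dodge: length 5, passes → In. zebra: length 5, passes → In. apple: length 5, passes → In.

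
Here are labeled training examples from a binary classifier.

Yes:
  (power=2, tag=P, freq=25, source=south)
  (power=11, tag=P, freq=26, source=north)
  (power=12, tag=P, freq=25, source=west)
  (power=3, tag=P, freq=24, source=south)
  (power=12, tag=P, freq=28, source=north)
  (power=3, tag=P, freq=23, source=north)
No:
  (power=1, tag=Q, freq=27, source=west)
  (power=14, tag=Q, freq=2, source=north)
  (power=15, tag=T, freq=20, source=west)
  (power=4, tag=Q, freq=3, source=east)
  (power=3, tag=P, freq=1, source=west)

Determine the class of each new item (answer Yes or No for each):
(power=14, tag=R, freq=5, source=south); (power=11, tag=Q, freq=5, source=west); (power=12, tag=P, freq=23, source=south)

'Yes' ⟺ tag is P AND freq ≥ 2.
(power=14, tag=R, freq=5, source=south): tag is R, freq = 5 — doesn't qualify, so No. (power=11, tag=Q, freq=5, source=west): tag is Q, freq = 5 — doesn't qualify, so No. (power=12, tag=P, freq=23, source=south): tag is P, freq = 23 — satisfies this, so Yes.

No, No, Yes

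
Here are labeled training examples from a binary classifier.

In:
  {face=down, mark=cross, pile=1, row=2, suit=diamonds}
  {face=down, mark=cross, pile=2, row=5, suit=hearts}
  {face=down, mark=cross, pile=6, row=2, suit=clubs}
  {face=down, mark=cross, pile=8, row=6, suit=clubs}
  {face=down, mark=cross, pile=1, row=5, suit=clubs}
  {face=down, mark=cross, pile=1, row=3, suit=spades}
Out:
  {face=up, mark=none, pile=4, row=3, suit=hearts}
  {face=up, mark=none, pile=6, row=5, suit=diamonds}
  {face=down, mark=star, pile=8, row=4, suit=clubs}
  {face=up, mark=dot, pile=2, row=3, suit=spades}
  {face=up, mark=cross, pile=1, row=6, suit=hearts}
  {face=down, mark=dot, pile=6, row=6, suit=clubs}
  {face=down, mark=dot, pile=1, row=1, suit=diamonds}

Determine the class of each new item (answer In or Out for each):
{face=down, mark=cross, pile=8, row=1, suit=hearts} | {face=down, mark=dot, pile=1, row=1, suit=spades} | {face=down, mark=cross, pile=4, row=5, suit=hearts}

In, Out, In

Every 'In' example satisfies: mark is cross AND face is down. None of the 'Out' examples do.
{face=down, mark=cross, pile=8, row=1, suit=hearts} — mark is cross, face is down, hence In. {face=down, mark=dot, pile=1, row=1, suit=spades} — mark is dot, face is down, hence Out. {face=down, mark=cross, pile=4, row=5, suit=hearts} — mark is cross, face is down, hence In.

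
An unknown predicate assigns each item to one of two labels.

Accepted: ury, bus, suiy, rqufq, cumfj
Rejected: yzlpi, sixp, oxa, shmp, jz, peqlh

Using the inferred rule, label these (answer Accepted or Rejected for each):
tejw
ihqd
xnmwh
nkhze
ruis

Rejected, Rejected, Rejected, Rejected, Accepted

Rule: contains 'u'. This holds for each 'Accepted' example and fails for each 'Rejected' one.
tejw: no 'u' — doesn't match, so Rejected.
ihqd: no 'u' — doesn't match, so Rejected.
xnmwh: no 'u' — doesn't match, so Rejected.
nkhze: no 'u' — doesn't match, so Rejected.
ruis: has 'u' — fits, so Accepted.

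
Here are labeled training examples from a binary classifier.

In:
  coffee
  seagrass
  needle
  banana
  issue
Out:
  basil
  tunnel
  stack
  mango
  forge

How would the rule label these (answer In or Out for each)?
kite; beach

The common property of the 'In' items is: has ≥ 3 vowels. No 'Out' item has it.

Out, Out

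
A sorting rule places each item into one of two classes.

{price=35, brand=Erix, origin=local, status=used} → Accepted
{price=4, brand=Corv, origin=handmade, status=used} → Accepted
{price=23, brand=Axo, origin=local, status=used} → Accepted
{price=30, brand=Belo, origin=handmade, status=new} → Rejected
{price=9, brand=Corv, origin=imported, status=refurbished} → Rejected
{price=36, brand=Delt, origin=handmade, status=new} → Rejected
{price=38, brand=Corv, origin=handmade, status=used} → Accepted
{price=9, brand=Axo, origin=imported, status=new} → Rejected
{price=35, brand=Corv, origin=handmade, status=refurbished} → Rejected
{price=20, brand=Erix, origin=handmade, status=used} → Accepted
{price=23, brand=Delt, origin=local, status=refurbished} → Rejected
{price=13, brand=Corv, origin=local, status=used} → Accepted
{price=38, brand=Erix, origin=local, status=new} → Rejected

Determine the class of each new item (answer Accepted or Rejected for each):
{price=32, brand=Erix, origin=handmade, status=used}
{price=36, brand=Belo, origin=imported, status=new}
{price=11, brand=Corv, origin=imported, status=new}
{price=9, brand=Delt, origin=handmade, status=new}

Accepted, Rejected, Rejected, Rejected

Every 'Accepted' example satisfies: status is used. None of the 'Rejected' examples do.
{price=32, brand=Erix, origin=handmade, status=used} → status is used → Accepted.
{price=36, brand=Belo, origin=imported, status=new} → status is new → Rejected.
{price=11, brand=Corv, origin=imported, status=new} → status is new → Rejected.
{price=9, brand=Delt, origin=handmade, status=new} → status is new → Rejected.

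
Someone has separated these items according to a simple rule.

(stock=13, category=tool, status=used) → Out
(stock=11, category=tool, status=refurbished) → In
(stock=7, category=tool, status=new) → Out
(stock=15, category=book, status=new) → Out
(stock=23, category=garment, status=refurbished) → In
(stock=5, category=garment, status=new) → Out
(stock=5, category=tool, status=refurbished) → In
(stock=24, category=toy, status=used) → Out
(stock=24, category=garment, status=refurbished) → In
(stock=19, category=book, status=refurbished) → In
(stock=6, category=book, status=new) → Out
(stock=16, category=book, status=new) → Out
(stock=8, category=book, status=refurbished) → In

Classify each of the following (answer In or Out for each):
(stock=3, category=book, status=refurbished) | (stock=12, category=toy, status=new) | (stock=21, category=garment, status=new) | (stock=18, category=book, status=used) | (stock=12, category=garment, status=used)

In, Out, Out, Out, Out

The pattern is that an item is 'In' exactly when: status is refurbished.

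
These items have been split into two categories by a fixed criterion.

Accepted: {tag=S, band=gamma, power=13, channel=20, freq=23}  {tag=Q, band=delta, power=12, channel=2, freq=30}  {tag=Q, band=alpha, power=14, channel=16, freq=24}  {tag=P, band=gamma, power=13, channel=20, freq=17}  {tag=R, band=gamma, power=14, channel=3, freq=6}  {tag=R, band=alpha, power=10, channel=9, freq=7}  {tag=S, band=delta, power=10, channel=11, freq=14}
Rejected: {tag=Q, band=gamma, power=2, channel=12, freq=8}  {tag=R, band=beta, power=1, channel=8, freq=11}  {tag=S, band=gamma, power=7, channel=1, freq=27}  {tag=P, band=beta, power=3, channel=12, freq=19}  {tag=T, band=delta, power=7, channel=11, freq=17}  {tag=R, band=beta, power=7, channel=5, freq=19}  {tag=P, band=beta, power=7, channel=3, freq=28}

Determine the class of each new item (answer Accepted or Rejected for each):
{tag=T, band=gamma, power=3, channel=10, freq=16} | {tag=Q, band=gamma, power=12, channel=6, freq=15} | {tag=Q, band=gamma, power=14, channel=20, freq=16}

Rejected, Accepted, Accepted

The classifier is using: power ≥ 10.
{tag=T, band=gamma, power=3, channel=10, freq=16}: power = 3, does not fit → Rejected.
{tag=Q, band=gamma, power=12, channel=6, freq=15}: power = 12, qualifies → Accepted.
{tag=Q, band=gamma, power=14, channel=20, freq=16}: power = 14, qualifies → Accepted.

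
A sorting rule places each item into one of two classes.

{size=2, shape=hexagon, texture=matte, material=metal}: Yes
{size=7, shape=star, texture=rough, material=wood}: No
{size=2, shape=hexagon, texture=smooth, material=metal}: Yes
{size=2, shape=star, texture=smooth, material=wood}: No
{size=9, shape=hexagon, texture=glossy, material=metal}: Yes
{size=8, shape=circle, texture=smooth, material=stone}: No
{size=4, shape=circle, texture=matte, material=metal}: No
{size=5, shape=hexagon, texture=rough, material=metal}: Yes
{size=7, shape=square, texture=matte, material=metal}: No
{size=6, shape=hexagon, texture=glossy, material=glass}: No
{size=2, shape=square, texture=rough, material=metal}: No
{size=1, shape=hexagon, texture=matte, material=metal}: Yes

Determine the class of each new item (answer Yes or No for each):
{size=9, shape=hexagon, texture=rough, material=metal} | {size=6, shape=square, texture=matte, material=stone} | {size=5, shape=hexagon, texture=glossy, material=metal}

One predicate separates the groups cleanly: shape is hexagon AND material is metal.

Yes, No, Yes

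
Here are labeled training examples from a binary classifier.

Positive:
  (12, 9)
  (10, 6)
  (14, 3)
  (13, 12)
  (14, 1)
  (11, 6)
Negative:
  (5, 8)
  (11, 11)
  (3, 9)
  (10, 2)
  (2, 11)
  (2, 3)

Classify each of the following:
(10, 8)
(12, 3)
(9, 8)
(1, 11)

Every 'Positive' example satisfies: first > second AND sum ≥ 13. None of the 'Negative' examples do.
(10, 8) — 10 > 8, 10+8 = 18, hence Positive.
(12, 3) — 12 > 3, 12+3 = 15, hence Positive.
(9, 8) — 9 > 8, 9+8 = 17, hence Positive.
(1, 11) — 1 < 11, 1+11 = 12, hence Negative.

Positive, Positive, Positive, Negative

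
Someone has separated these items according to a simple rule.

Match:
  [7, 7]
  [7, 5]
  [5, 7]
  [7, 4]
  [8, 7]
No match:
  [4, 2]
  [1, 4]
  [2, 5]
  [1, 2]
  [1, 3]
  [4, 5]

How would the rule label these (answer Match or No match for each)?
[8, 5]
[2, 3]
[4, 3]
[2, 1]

The simplest hypothesis consistent with all the labels is: sum ≥ 11.

Match, No match, No match, No match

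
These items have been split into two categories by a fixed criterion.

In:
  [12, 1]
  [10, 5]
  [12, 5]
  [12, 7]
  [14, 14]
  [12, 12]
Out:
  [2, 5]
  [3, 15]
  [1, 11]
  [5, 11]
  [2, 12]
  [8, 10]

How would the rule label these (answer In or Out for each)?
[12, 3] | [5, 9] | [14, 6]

In, Out, In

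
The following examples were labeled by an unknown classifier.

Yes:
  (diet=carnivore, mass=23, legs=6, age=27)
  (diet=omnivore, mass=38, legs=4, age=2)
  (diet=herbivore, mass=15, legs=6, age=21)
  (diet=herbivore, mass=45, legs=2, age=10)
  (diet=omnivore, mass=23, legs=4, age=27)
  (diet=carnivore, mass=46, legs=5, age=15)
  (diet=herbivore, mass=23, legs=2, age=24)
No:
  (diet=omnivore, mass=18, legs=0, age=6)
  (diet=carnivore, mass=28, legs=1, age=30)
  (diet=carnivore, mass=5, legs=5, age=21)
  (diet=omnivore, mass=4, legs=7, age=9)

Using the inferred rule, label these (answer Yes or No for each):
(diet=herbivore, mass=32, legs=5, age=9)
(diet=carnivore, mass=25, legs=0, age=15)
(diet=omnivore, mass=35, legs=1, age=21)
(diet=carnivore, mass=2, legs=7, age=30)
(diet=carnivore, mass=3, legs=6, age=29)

All 'Yes' examples share one property — mass ≥ 15 AND legs ≥ 2 — and every 'No' example lacks it.
Yes: (diet=herbivore, mass=32, legs=5, age=9), since mass = 32, legs = 5. No: (diet=carnivore, mass=25, legs=0, age=15), since mass = 25, legs = 0. No: (diet=omnivore, mass=35, legs=1, age=21), since mass = 35, legs = 1. No: (diet=carnivore, mass=2, legs=7, age=30), since mass = 2, legs = 7. No: (diet=carnivore, mass=3, legs=6, age=29), since mass = 3, legs = 6.

Yes, No, No, No, No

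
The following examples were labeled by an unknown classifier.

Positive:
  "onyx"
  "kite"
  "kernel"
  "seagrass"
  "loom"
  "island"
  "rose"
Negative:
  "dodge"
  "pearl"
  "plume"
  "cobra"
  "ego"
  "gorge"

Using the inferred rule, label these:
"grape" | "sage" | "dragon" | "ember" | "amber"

Rule: even length. This holds for each 'Positive' example and fails for each 'Negative' one.
"grape" — length 5, hence Negative.
"sage" — length 4, hence Positive.
"dragon" — length 6, hence Positive.
"ember" — length 5, hence Negative.
"amber" — length 5, hence Negative.

Negative, Positive, Positive, Negative, Negative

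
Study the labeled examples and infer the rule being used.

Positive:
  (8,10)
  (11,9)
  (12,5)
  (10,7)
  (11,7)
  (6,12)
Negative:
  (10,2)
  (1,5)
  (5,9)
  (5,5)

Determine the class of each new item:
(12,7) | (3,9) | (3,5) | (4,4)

A rule that fits every label: sum ≥ 17 — true of each 'Positive' example, false of each 'Negative' one.
Positive: (12,7), since 12+7 = 19.
Negative: (3,9), since 3+9 = 12.
Negative: (3,5), since 3+5 = 8.
Negative: (4,4), since 4+4 = 8.

Positive, Negative, Negative, Negative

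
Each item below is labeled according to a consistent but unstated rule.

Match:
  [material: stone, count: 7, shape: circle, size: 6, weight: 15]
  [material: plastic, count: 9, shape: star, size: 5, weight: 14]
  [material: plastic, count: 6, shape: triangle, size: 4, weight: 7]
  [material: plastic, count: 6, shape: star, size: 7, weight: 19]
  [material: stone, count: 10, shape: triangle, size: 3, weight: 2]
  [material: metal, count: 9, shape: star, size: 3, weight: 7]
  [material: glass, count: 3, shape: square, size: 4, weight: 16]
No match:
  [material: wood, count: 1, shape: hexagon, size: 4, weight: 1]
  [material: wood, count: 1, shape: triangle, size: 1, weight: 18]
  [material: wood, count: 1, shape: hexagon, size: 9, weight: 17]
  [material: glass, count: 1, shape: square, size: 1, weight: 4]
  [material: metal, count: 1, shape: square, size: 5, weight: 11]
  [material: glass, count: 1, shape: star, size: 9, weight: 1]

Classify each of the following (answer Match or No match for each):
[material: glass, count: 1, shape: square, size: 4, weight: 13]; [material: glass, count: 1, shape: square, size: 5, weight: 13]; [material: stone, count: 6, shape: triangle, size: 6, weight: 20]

No match, No match, Match

All 'Match' examples share one property — count ≥ 3 — and every 'No match' example lacks it.
[material: glass, count: 1, shape: square, size: 4, weight: 13] — count = 1, hence No match.
[material: glass, count: 1, shape: square, size: 5, weight: 13] — count = 1, hence No match.
[material: stone, count: 6, shape: triangle, size: 6, weight: 20] — count = 6, hence Match.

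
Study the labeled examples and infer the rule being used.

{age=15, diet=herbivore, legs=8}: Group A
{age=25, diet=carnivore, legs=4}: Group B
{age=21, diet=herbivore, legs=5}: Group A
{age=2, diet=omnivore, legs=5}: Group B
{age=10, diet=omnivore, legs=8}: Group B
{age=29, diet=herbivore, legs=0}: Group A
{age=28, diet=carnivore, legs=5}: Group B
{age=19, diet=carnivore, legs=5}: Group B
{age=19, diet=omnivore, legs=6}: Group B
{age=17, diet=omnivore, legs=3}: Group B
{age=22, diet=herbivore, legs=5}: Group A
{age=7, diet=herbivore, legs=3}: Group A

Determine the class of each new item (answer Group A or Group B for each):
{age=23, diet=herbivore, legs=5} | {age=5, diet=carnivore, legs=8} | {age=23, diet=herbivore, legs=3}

Comparing the two groups points to one rule — diet is herbivore.

Group A, Group B, Group A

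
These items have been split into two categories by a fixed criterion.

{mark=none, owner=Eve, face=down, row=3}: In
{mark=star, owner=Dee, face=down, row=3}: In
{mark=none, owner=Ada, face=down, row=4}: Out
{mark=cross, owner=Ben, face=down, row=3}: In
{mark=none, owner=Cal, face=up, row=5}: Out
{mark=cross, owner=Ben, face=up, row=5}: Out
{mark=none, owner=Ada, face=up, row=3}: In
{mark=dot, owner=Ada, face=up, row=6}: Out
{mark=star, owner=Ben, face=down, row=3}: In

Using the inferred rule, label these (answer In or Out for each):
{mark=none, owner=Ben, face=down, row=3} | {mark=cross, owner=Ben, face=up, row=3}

The distinguishing property — row = 3 — holds for all the 'In' cases and none of the 'Out' cases.
In: {mark=none, owner=Ben, face=down, row=3}, since row = 3. In: {mark=cross, owner=Ben, face=up, row=3}, since row = 3.

In, In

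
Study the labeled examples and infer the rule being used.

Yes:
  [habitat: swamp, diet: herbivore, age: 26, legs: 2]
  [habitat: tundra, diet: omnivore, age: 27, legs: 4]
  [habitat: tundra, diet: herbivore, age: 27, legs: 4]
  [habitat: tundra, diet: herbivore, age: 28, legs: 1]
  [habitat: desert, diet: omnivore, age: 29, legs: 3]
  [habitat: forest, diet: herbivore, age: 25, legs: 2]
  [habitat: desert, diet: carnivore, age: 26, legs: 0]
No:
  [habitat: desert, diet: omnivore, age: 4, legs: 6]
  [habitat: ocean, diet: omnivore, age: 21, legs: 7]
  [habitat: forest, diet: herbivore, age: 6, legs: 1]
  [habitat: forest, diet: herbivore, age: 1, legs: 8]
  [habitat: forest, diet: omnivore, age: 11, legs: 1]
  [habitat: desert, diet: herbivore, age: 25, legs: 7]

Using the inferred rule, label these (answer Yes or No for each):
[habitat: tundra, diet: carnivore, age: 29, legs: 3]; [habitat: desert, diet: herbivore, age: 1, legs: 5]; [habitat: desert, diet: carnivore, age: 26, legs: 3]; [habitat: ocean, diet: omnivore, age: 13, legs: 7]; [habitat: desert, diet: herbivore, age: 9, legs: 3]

Yes, No, Yes, No, No

The distinguishing property — legs ≤ 4 AND age ≥ 21 — holds for all the 'Yes' cases and none of the 'No' cases.
[habitat: tundra, diet: carnivore, age: 29, legs: 3] → legs = 3, age = 29 → Yes. [habitat: desert, diet: herbivore, age: 1, legs: 5] → legs = 5, age = 1 → No. [habitat: desert, diet: carnivore, age: 26, legs: 3] → legs = 3, age = 26 → Yes. [habitat: ocean, diet: omnivore, age: 13, legs: 7] → legs = 7, age = 13 → No. [habitat: desert, diet: herbivore, age: 9, legs: 3] → legs = 3, age = 9 → No.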